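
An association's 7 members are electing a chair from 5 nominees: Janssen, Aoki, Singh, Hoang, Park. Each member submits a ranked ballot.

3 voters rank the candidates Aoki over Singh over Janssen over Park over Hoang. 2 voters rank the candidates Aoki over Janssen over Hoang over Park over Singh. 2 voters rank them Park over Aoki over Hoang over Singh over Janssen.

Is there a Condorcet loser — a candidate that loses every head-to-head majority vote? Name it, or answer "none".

none

Pairwise majorities:
Janssen vs Aoki: Janssen preferred on 0 ballots; Aoki wins 7–0.
Janssen vs Singh: Janssen is ranked higher on 2 ballots, Singh on 5. Singh wins 5–2.
Janssen–Hoang: Janssen 5–2.
Janssen vs Park: Janssen is ranked higher on 3+2 = 5 ballots, Park on 2. Janssen wins 5–2.
Aoki vs Singh: Aoki, 7–0.
Aoki vs Hoang: Aoki, 7–0.
Aoki vs Park: 3+2 = 5 for Aoki, 2 for Park — Aoki by 5–2.
Singh vs Hoang: Singh preferred on 3 ballots; Hoang wins 4–3.
Singh vs Park: 3 for Singh, 4 for Park — Park by 4–3.
Hoang–Park: Park 5–2.
Each candidate has at least one pairwise win (Janssen beats Hoang; Aoki beats Janssen; Singh beats Janssen; Hoang beats Singh; Park beats Singh) — no Condorcet loser.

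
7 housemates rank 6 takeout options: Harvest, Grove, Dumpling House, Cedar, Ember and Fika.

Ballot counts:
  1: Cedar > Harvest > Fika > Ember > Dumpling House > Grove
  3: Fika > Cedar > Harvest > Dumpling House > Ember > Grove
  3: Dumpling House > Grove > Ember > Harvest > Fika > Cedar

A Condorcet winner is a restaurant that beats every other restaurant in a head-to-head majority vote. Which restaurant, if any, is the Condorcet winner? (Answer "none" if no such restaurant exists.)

Pairwise majorities:
Harvest vs Grove: Harvest, 4–3.
Harvest–Dumpling House: Harvest 4–3.
Harvest vs Cedar: Cedar, 4–3.
Harvest–Ember: Harvest 4–3.
Harvest vs Fika: Harvest, 4–3.
Grove vs Dumpling House: Dumpling House, 7–0.
Grove vs Cedar: Cedar, 4–3.
Grove vs Ember: Ember wins 4–3.
Grove vs Fika: Fika, 4–3.
Dumpling House–Cedar: Cedar 4–3.
Dumpling House–Ember: Dumpling House 6–1.
Dumpling House vs Fika: Fika wins 4–3.
Cedar vs Ember: Cedar, 4–3.
Cedar vs Fika: Fika, 6–1.
Ember–Fika: Fika 4–3.
Every restaurant loses at least once (Harvest loses to Cedar; Grove loses to Harvest; Dumpling House loses to Harvest; Cedar loses to Fika; Ember loses to Harvest; Fika loses to Harvest). The majority relation contains the cycle Harvest → Fika → Cedar → Harvest, so there is no Condorcet winner.

none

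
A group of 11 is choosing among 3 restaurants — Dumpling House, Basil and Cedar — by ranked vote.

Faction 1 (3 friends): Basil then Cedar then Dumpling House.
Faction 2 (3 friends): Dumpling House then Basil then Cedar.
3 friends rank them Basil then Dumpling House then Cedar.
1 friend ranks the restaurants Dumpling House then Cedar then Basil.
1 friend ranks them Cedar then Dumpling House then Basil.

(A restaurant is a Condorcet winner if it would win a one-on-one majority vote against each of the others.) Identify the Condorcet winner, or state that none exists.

Basil

Check each pair by majority over 11 ballots:
Dumpling House vs Basil: Basil, 6–5.
Dumpling House vs Cedar: Dumpling House preferred on 3+3+1 = 7 ballots; Dumpling House wins 7–4.
Basil vs Cedar: Basil is ranked higher on 3+3+3 = 9 ballots, Cedar on 2. Basil wins 9–2.
Basil beats each of Dumpling House, Cedar — Basil is the Condorcet winner.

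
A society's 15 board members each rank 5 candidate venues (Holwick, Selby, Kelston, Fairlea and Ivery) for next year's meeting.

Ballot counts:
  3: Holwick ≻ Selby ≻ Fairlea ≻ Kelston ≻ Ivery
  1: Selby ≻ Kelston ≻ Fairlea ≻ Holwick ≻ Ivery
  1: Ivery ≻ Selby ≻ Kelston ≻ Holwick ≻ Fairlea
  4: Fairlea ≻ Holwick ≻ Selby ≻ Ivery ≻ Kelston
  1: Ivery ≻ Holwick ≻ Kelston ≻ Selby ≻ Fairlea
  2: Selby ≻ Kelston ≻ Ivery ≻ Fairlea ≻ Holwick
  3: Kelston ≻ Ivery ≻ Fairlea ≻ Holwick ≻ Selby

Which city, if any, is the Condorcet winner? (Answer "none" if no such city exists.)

none

Check each pair by majority over 15 ballots:
Holwick vs Selby: Holwick preferred on 3+4+1+3 = 11 ballots; Holwick wins 11–4.
Holwick–Kelston: Holwick 8–7.
Holwick vs Fairlea: Fairlea, 10–5.
Holwick vs Ivery: 8 to 7, Holwick.
Selby vs Kelston: Selby, 11–4.
Selby vs Fairlea: Selby, 8–7.
Selby vs Ivery: Selby is ranked higher on 3+1+4+2 = 10 ballots, Ivery on 5. Selby wins 10–5.
Kelston vs Fairlea: Kelston preferred on 1+1+1+2+3 = 8 ballots; Kelston wins 8–7.
Kelston vs Ivery: 9 to 6, Kelston.
Fairlea vs Ivery: 3+1+4 = 8 for Fairlea, 7 for Ivery — Fairlea by 8–7.
Each city drops at least one matchup (Holwick loses to Fairlea; Selby loses to Holwick; Kelston loses to Holwick; Fairlea loses to Selby; Ivery loses to Holwick); the cycle Holwick → Selby → Fairlea → Holwick rules out a Condorcet winner.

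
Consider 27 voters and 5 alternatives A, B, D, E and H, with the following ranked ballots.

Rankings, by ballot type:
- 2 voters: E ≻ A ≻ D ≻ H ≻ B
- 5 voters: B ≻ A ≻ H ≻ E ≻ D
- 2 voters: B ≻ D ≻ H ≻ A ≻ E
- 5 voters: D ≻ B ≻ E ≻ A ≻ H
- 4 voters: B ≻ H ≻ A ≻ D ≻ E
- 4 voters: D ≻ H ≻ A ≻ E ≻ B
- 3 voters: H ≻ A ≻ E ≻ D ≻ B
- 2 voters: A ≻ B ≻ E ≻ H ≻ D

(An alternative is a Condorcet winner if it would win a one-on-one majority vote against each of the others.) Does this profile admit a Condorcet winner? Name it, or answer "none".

Check each pair by majority over 27 ballots:
A–B: B 16–11.
A–D: A 16–11.
A vs E: A, 20–7.
A–H: A 14–13.
B vs D: D wins 14–13.
B–E: B 18–9.
B vs H: B, 18–9.
D–E: D 15–12.
D–H: H 14–13.
E vs H: H wins 18–9.
Every alternative loses at least once (A loses to B; B loses to D; D loses to A; E loses to A; H loses to A). The majority relation contains the cycle A beats D beats B beats A, so there is no Condorcet winner.

none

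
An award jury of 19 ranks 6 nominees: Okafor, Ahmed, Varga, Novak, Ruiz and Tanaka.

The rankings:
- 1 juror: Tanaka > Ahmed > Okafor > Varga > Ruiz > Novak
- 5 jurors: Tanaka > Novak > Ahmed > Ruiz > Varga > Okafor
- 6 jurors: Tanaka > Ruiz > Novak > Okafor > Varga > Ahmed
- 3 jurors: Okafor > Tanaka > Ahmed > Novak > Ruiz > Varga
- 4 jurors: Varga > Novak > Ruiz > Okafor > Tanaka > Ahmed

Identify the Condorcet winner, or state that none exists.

Tanaka

Head-to-head results (19 jurors):
Okafor–Ahmed: Okafor 13–6.
Okafor vs Varga: Okafor wins 10–9.
Okafor vs Novak: Novak, 15–4.
Okafor vs Ruiz: Ruiz wins 15–4.
Okafor–Tanaka: Tanaka 12–7.
Ahmed vs Varga: Varga wins 10–9.
Ahmed vs Novak: Novak, 15–4.
Ahmed vs Ruiz: Ruiz wins 10–9.
Ahmed vs Tanaka: Tanaka, 19–0.
Varga vs Novak: Novak, 14–5.
Varga vs Ruiz: Ruiz, 14–5.
Varga–Tanaka: Tanaka 15–4.
Novak vs Ruiz: Novak, 12–7.
Novak vs Tanaka: Tanaka, 15–4.
Ruiz vs Tanaka: Tanaka wins 15–4.
Only Tanaka has no losses; Tanaka is the Condorcet winner.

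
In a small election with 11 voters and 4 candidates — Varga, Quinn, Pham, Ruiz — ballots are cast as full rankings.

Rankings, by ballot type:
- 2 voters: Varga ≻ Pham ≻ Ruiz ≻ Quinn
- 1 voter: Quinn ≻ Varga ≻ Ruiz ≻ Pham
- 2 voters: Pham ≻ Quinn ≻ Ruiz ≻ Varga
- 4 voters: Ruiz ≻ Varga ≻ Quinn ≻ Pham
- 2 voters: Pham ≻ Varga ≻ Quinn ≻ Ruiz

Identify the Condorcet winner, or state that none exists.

Pairwise majorities:
Varga vs Quinn: Varga wins 8–3.
Varga vs Pham: Varga wins 7–4.
Varga vs Ruiz: Ruiz wins 6–5.
Quinn vs Pham: Pham wins 6–5.
Quinn vs Ruiz: Ruiz wins 6–5.
Pham vs Ruiz: Pham wins 6–5.
Each candidate drops at least one matchup (Varga loses to Ruiz; Quinn loses to Varga; Pham loses to Varga; Ruiz loses to Pham); the cycle Varga → Pham → Ruiz → Varga rules out a Condorcet winner.

none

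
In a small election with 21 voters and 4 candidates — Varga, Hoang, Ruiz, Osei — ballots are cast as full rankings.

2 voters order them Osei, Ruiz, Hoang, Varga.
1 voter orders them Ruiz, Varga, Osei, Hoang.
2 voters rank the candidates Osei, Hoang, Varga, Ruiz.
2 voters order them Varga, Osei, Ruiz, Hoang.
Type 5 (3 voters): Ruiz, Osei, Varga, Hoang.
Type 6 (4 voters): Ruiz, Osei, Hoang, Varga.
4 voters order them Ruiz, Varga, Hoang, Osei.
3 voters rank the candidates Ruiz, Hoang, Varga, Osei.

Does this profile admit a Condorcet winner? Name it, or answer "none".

Ruiz

Pairwise majorities:
Varga vs Hoang: Varga is ranked higher on 1+2+3+4 = 10 ballots, Hoang on 11. Hoang wins 11–10.
Varga vs Ruiz: Varga preferred on 2+2 = 4 ballots; Ruiz wins 17–4.
Varga vs Osei: Varga is ranked higher on 1+2+4+3 = 10 ballots, Osei on 11. Osei wins 11–10.
Hoang vs Ruiz: 2 for Hoang, 19 for Ruiz — Ruiz by 19–2.
Hoang vs Osei: Hoang preferred on 4+3 = 7 ballots; Osei wins 14–7.
Ruiz vs Osei: Ruiz is ranked higher on 1+3+4+4+3 = 15 ballots, Osei on 6. Ruiz wins 15–6.
Ruiz beats each of Varga, Hoang, Osei — Ruiz is the Condorcet winner.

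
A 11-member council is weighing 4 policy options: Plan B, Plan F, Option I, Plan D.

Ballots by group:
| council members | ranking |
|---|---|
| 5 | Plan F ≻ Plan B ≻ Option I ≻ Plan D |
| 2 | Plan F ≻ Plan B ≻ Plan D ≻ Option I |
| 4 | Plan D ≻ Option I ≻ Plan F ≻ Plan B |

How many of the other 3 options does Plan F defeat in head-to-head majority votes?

Plan F against each rival (11 council members):
Plan F vs Plan B: Plan F preferred on 5+2+4 = 11 ballots; Plan F wins 11–0.
Plan F vs Option I: Plan F is ranked higher on 5+2 = 7 ballots, Option I on 4. Plan F wins 7–4.
Plan F vs Plan D: Plan F, 7–4.
Plan F beats Plan B, Option I, Plan D — 3 pairwise wins.

3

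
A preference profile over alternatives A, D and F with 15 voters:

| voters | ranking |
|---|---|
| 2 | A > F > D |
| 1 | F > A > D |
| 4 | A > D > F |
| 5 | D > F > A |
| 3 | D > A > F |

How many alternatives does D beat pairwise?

D against each rival (15 voters):
D vs A: D is ranked higher on 5+3 = 8 ballots, A on 7. D wins 8–7.
D vs F: 12 to 3, D.
D beats A, F — 2 pairwise wins.

2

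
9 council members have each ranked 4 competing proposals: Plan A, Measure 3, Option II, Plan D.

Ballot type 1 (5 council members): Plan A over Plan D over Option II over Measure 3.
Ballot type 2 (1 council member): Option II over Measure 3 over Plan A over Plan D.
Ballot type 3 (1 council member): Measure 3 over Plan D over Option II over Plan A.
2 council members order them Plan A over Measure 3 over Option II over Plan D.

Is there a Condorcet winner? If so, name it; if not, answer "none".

Head-to-head results (9 council members):
Plan A vs Measure 3: 7 to 2, Plan A.
Plan A vs Option II: 7 to 2, Plan A.
Plan A vs Plan D: Plan A preferred on 5+1+2 = 8 ballots; Plan A wins 8–1.
Measure 3 vs Option II: 3 to 6, Option II.
Measure 3 vs Plan D: 1+1+2 = 4 for Measure 3, 5 for Plan D — Plan D by 5–4.
Option II vs Plan D: 1+2 = 3 for Option II, 6 for Plan D — Plan D by 6–3.
Plan A beats each of Measure 3, Option II, Plan D — Plan A is the Condorcet winner.

Plan A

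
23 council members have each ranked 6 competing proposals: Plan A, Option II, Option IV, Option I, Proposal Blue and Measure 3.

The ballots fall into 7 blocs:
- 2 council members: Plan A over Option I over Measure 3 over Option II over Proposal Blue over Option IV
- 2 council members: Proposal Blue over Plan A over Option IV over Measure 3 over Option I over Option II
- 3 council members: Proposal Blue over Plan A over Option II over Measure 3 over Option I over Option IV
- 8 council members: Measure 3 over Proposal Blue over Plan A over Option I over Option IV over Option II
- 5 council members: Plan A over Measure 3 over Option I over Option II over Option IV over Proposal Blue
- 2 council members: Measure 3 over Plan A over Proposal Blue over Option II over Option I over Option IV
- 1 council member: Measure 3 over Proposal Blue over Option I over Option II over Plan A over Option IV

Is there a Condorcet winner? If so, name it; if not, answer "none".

none

Head-to-head results (23 council members):
Plan A vs Option II: 22 to 1, Plan A.
Plan A vs Option IV: 23 for Plan A, 0 for Option IV — Plan A by 23–0.
Plan A vs Option I: 2+2+3+8+5+2 = 22 for Plan A, 1 for Option I — Plan A by 22–1.
Plan A vs Proposal Blue: 2+5+2 = 9 for Plan A, 14 for Proposal Blue — Proposal Blue by 14–9.
Plan A vs Measure 3: Plan A is ranked higher on 2+2+3+5 = 12 ballots, Measure 3 on 11. Plan A wins 12–11.
Option II vs Option IV: 13 to 10, Option II.
Option II vs Option I: Option II is ranked higher on 3+2 = 5 ballots, Option I on 18. Option I wins 18–5.
Option II vs Proposal Blue: 2+5 = 7 for Option II, 16 for Proposal Blue — Proposal Blue by 16–7.
Option II vs Measure 3: Option II is ranked higher on 3 ballots, Measure 3 on 20. Measure 3 wins 20–3.
Option IV vs Option I: 2 for Option IV, 21 for Option I — Option I by 21–2.
Option IV vs Proposal Blue: Option IV preferred on 5 ballots; Proposal Blue wins 18–5.
Option IV vs Measure 3: Option IV preferred on 2 ballots; Measure 3 wins 21–2.
Option I vs Proposal Blue: Option I is ranked higher on 2+5 = 7 ballots, Proposal Blue on 16. Proposal Blue wins 16–7.
Option I vs Measure 3: Option I preferred on 2 ballots; Measure 3 wins 21–2.
Proposal Blue vs Measure 3: 5 to 18, Measure 3.
Every option loses at least once (Plan A loses to Proposal Blue; Option II loses to Plan A; Option IV loses to Plan A; Option I loses to Plan A; Proposal Blue loses to Measure 3; Measure 3 loses to Plan A). The majority relation contains the cycle Plan A → Measure 3 → Proposal Blue → Plan A, so there is no Condorcet winner.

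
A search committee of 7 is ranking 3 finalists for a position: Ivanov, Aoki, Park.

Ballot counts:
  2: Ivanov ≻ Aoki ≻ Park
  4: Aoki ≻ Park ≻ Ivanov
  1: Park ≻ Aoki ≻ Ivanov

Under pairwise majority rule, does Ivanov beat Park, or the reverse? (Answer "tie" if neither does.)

Ballots ranking Ivanov above Park: 2.
Ballots ranking Park above Ivanov: 7 − 2 = 5.
Park wins the head-to-head 5–2.

Park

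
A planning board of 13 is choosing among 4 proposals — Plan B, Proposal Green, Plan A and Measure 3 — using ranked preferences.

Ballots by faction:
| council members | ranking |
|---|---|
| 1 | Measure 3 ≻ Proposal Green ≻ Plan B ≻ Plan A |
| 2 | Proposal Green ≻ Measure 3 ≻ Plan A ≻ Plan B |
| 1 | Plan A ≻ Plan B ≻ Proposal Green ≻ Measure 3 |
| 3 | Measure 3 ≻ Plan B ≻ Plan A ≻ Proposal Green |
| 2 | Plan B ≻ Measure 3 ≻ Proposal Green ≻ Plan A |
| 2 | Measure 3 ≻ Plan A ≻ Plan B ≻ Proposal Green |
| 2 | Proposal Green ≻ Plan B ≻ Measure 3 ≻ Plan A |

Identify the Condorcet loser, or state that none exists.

Pairwise majorities:
Plan B vs Proposal Green: Plan B wins 8–5.
Plan B vs Plan A: Plan B, 8–5.
Plan B–Measure 3: Measure 3 8–5.
Proposal Green–Plan A: Proposal Green 7–6.
Proposal Green vs Measure 3: Measure 3, 8–5.
Plan A vs Measure 3: 1 to 12, Measure 3.
Plan A is beaten in every head-to-head and is the Condorcet loser.

Plan A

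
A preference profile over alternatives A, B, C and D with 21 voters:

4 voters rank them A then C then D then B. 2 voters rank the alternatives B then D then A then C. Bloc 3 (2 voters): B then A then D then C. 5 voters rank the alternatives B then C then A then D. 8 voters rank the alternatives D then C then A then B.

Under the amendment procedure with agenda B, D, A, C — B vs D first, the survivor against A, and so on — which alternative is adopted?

Round 1: B vs D — 9–12, D advances.
Round 2: D vs A — 10–11, A advances.
Round 3: A vs C — 8–13, C advances.
C survives the agenda.

C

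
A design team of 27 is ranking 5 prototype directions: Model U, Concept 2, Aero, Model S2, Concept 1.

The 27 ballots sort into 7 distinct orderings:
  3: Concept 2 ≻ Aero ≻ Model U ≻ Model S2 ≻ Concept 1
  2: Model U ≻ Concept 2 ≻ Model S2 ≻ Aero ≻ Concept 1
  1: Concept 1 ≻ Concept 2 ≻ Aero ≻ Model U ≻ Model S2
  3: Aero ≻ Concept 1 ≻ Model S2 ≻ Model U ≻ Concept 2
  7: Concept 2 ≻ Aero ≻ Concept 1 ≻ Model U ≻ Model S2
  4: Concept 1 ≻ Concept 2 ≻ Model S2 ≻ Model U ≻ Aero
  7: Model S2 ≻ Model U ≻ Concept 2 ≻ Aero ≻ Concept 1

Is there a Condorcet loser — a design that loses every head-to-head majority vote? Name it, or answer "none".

Model U

Head-to-head results (27 engineers):
Model U vs Concept 2: Concept 2, 15–12.
Model U vs Aero: 13 to 14, Aero.
Model U vs Model S2: Model S2, 14–13.
Model U–Concept 1: Concept 1 15–12.
Concept 2 vs Aero: Concept 2 is ranked higher on 3+2+1+7+4+7 = 24 ballots, Aero on 3. Concept 2 wins 24–3.
Concept 2 vs Model S2: 17 to 10, Concept 2.
Concept 2 vs Concept 1: Concept 2 wins 19–8.
Aero vs Model S2: Aero wins 14–13.
Aero vs Concept 1: Aero, 22–5.
Model S2 vs Concept 1: 12 to 15, Concept 1.
Only Model U has no wins; Model U is the Condorcet loser.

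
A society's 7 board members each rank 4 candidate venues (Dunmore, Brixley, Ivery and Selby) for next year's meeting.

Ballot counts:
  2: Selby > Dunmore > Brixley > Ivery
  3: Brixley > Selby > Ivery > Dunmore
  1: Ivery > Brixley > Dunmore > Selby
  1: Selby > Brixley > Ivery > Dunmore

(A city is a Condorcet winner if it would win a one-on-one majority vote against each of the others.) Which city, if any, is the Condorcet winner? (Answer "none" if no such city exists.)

Head-to-head results (7 organisers):
Dunmore vs Brixley: Dunmore is ranked higher on 2 ballots, Brixley on 5. Brixley wins 5–2.
Dunmore vs Ivery: Ivery wins 5–2.
Dunmore vs Selby: Selby, 6–1.
Brixley vs Ivery: Brixley, 6–1.
Brixley–Selby: Brixley 4–3.
Ivery–Selby: Selby 6–1.
Brixley beats each of Dunmore, Ivery, Selby — Brixley is the Condorcet winner.

Brixley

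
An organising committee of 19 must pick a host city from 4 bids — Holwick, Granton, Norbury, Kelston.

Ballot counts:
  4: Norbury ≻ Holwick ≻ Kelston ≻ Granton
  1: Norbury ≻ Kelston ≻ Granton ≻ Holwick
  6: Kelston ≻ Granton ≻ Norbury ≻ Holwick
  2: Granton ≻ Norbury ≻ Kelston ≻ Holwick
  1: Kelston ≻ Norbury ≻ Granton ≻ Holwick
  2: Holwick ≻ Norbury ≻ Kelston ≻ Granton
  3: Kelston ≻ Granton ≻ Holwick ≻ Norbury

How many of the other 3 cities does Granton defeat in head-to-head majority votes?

2

Granton against each rival (19 organisers):
Granton vs Holwick: Granton wins 13–6.
Granton vs Norbury: Granton preferred on 6+2+3 = 11 ballots; Granton wins 11–8.
Granton vs Kelston: Kelston, 17–2.
Granton beats Holwick, Norbury; loses to Kelston — 2 pairwise wins.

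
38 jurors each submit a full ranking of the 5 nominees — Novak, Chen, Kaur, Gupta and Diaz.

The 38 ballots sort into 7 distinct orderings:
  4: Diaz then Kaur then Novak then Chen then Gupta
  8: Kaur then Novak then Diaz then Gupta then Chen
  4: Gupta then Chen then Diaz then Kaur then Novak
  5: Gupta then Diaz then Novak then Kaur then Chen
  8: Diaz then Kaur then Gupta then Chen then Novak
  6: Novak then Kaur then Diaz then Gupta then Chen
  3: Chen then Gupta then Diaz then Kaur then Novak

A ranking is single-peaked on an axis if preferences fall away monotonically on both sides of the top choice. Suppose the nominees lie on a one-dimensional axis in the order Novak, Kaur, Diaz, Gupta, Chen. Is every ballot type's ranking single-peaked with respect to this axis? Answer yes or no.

Axis positions: Novak=1, Kaur=2, Diaz=3, Gupta=4, Chen=5.
Ballot type 1: ranking walks positions 3-2-1-5-4; Chen is ranked above Gupta even though Gupta lies between Chen and the peak Diaz on the axis — preferences dip and rise again. Not single-peaked.
Ballot type 2 (peak Kaur at position 2): ranking walks positions 2-1-3-4-5, expanding outward from the peak — single-peaked.
Ballot type 3 (peak Gupta at position 4): ranking walks positions 4-5-3-2-1, expanding outward from the peak — single-peaked.
Ballot type 4: ranking walks positions 4-3-1-2-5; Novak is ranked above Kaur even though Kaur lies between Novak and the peak Gupta on the axis — preferences dip and rise again. Not single-peaked.
Ballot type 5 (peak Diaz at position 3): ranking walks positions 3-2-4-5-1, expanding outward from the peak — single-peaked.
Ballot type 6 (peak Novak at position 1): ranking walks positions 1-2-3-4-5, expanding outward from the peak — single-peaked.
Ballot type 7 (peak Chen at position 5): ranking walks positions 5-4-3-2-1, expanding outward from the peak — single-peaked.
Ballot type 1 violates single-peakedness, so the profile is not single-peaked on this axis.

no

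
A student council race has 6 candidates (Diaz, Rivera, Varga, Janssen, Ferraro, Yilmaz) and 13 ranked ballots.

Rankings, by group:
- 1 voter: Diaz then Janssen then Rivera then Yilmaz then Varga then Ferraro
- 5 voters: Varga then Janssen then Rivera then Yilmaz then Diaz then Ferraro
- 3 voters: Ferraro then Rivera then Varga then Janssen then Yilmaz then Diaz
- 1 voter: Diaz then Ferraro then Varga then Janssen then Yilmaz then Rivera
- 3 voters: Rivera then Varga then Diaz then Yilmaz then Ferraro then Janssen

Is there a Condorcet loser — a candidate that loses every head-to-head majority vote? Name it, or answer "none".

none

Pairwise majorities:
Diaz vs Rivera: 1+1 = 2 for Diaz, 11 for Rivera — Rivera by 11–2.
Diaz vs Varga: Diaz is ranked higher on 1+1 = 2 ballots, Varga on 11. Varga wins 11–2.
Diaz–Janssen: Janssen 8–5.
Diaz vs Ferraro: 1+5+1+3 = 10 for Diaz, 3 for Ferraro — Diaz by 10–3.
Diaz vs Yilmaz: Diaz preferred on 1+1+3 = 5 ballots; Yilmaz wins 8–5.
Rivera vs Varga: 1+3+3 = 7 for Rivera, 6 for Varga — Rivera by 7–6.
Rivera vs Janssen: Janssen, 7–6.
Rivera vs Ferraro: Rivera wins 9–4.
Rivera vs Yilmaz: Rivera wins 12–1.
Varga vs Janssen: Varga preferred on 5+3+1+3 = 12 ballots; Varga wins 12–1.
Varga vs Ferraro: 9 to 4, Varga.
Varga vs Yilmaz: Varga wins 12–1.
Janssen vs Ferraro: 6 to 7, Ferraro.
Janssen vs Yilmaz: 10 to 3, Janssen.
Ferraro vs Yilmaz: 4 to 9, Yilmaz.
Every candidate wins at least one matchup (Diaz beats Ferraro; Rivera beats Diaz; Varga beats Diaz; Janssen beats Diaz; Ferraro beats Janssen; Yilmaz beats Diaz), so there is no Condorcet loser.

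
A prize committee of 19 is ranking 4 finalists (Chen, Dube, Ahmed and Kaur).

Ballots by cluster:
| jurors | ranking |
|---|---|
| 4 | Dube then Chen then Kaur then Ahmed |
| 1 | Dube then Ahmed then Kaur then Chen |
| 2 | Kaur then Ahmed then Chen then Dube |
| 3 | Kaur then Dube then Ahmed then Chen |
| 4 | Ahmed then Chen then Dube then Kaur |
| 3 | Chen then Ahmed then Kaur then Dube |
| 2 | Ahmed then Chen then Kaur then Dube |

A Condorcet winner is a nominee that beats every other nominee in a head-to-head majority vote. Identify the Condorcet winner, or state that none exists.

Check each pair by majority over 19 ballots:
Chen vs Dube: Chen is ranked higher on 2+4+3+2 = 11 ballots, Dube on 8. Chen wins 11–8.
Chen vs Ahmed: Chen is ranked higher on 4+3 = 7 ballots, Ahmed on 12. Ahmed wins 12–7.
Chen vs Kaur: 4+4+3+2 = 13 for Chen, 6 for Kaur — Chen by 13–6.
Dube vs Ahmed: Dube is ranked higher on 4+1+3 = 8 ballots, Ahmed on 11. Ahmed wins 11–8.
Dube vs Kaur: 9 to 10, Kaur.
Ahmed vs Kaur: Ahmed is ranked higher on 1+4+3+2 = 10 ballots, Kaur on 9. Ahmed wins 10–9.
Ahmed wins every pairwise contest, so Ahmed is the Condorcet winner.

Ahmed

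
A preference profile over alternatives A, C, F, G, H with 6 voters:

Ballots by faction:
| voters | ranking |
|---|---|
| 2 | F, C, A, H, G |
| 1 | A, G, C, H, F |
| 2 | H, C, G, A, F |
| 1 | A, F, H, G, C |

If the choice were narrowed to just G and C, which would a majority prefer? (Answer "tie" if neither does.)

Ballots ranking G above C: 1 + 1 = 2.
Ballots ranking C above G: 6 − 2 = 4.
C wins the head-to-head 4–2.

C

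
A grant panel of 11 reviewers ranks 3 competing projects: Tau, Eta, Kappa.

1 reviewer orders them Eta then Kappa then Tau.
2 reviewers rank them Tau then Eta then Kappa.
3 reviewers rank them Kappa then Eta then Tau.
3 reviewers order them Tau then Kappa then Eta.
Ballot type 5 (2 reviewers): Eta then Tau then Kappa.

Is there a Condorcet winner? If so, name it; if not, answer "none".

none

Pairwise majorities:
Tau vs Eta: Tau preferred on 2+3 = 5 ballots; Eta wins 6–5.
Tau vs Kappa: Tau preferred on 2+3+2 = 7 ballots; Tau wins 7–4.
Eta vs Kappa: Eta is ranked higher on 1+2+2 = 5 ballots, Kappa on 6. Kappa wins 6–5.
No project is unbeaten: Tau loses to Eta; Eta loses to Kappa; Kappa loses to Tau. In particular Tau → Kappa → Eta → Tau is a majority cycle — no Condorcet winner exists.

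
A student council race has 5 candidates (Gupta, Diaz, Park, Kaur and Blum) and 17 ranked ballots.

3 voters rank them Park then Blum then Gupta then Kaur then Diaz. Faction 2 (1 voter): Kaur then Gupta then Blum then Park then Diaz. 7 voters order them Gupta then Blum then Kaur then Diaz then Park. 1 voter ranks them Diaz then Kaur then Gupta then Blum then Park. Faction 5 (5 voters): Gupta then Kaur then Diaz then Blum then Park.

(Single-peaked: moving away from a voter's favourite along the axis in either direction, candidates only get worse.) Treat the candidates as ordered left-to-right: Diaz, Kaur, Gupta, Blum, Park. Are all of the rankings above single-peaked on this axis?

yes

Axis positions: Diaz=1, Kaur=2, Gupta=3, Blum=4, Park=5.
Faction 1 (peak Park at position 5): ranking walks positions 5-4-3-2-1, expanding outward from the peak — single-peaked.
Faction 2 (peak Kaur at position 2): ranking walks positions 2-3-4-5-1, expanding outward from the peak — single-peaked.
Faction 3 (peak Gupta at position 3): ranking walks positions 3-4-2-1-5, expanding outward from the peak — single-peaked.
Faction 4 (peak Diaz at position 1): ranking walks positions 1-2-3-4-5, expanding outward from the peak — single-peaked.
Faction 5 (peak Gupta at position 3): ranking walks positions 3-2-1-4-5, expanding outward from the peak — single-peaked.
Every ranking is single-peaked on this axis.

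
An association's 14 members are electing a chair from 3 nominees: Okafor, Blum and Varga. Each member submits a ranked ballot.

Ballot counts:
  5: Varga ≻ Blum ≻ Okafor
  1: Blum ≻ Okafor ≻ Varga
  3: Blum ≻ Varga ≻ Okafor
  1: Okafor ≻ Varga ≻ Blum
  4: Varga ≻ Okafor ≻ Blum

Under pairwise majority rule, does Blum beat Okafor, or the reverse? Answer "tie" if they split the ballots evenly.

Blum

Ballots ranking Blum above Okafor: 5 + 1 + 3 = 9.
Ballots ranking Okafor above Blum: 14 − 9 = 5.
Blum wins the head-to-head 9–5.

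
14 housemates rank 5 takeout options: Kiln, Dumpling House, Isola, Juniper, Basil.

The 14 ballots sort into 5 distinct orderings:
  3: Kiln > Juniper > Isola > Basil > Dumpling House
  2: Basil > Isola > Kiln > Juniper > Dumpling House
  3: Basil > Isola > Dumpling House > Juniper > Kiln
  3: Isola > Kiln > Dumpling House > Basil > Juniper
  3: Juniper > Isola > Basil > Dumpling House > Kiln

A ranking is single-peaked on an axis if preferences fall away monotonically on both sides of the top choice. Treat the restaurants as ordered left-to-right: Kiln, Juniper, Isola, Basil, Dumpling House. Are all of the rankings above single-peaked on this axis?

Axis positions: Kiln=1, Juniper=2, Isola=3, Basil=4, Dumpling House=5.
Ballot type 1 (peak Kiln at position 1): ranking walks positions 1-2-3-4-5, expanding outward from the peak — single-peaked.
Ballot type 2: ranking walks positions 4-3-1-2-5; Kiln is ranked above Juniper even though Juniper lies between Kiln and the peak Basil on the axis — preferences dip and rise again. Not single-peaked.
Ballot type 3 (peak Basil at position 4): ranking walks positions 4-3-5-2-1, expanding outward from the peak — single-peaked.
Ballot type 4: ranking walks positions 3-1-5-4-2; Kiln is ranked above Juniper even though Juniper lies between Kiln and the peak Isola on the axis — preferences dip and rise again. Not single-peaked.
Ballot type 5 (peak Juniper at position 2): ranking walks positions 2-3-4-5-1, expanding outward from the peak — single-peaked.
Ballot type 2 violates single-peakedness, so the profile is not single-peaked on this axis.

no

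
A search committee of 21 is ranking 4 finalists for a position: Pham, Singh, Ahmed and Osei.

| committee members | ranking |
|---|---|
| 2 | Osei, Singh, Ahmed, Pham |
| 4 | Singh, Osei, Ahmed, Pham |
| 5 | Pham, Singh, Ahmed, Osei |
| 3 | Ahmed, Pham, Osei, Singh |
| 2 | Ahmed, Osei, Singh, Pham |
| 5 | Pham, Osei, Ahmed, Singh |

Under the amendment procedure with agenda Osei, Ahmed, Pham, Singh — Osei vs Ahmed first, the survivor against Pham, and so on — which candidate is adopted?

Round 1: Osei vs Ahmed — 11–10, Osei advances.
Round 2: Osei vs Pham — 8–13, Pham advances.
Round 3: Pham vs Singh — 13–8, Pham advances.
Pham survives the agenda.

Pham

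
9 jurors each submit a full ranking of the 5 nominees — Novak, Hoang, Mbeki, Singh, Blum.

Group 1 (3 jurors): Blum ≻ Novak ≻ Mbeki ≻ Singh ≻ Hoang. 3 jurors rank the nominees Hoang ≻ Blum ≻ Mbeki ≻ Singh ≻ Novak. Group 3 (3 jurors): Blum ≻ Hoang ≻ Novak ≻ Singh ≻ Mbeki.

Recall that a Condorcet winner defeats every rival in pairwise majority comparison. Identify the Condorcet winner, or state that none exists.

Head-to-head results (9 jurors):
Novak vs Hoang: Hoang, 6–3.
Novak–Mbeki: Novak 6–3.
Novak–Singh: Novak 6–3.
Novak vs Blum: Blum wins 9–0.
Hoang vs Mbeki: Hoang, 6–3.
Hoang vs Singh: Hoang, 6–3.
Hoang vs Blum: Blum wins 6–3.
Mbeki–Singh: Mbeki 6–3.
Mbeki vs Blum: Blum, 9–0.
Singh vs Blum: Blum, 9–0.
Only Blum has no losses; Blum is the Condorcet winner.

Blum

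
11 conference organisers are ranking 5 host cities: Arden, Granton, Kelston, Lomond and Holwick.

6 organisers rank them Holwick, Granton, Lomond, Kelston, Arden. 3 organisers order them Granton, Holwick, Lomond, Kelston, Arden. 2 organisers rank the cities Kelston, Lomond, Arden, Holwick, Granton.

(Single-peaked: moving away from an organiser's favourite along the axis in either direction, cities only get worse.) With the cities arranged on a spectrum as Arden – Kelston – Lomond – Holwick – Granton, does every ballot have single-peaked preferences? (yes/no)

Axis positions: Arden=1, Kelston=2, Lomond=3, Holwick=4, Granton=5.
Type 1 (peak Holwick at position 4): ranking walks positions 4-5-3-2-1, expanding outward from the peak — single-peaked.
Type 2 (peak Granton at position 5): ranking walks positions 5-4-3-2-1, expanding outward from the peak — single-peaked.
Type 3 (peak Kelston at position 2): ranking walks positions 2-3-1-4-5, expanding outward from the peak — single-peaked.
Every ranking is single-peaked on this axis.

yes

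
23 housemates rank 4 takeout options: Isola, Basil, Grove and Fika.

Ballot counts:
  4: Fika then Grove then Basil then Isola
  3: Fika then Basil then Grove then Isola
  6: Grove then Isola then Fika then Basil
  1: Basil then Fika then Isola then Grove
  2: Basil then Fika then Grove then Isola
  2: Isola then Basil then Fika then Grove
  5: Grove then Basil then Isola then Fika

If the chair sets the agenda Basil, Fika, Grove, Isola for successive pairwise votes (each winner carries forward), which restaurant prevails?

Isola

Round 1: Basil vs Fika — 10–13, Fika advances.
Round 2: Fika vs Grove — 12–11, Fika advances.
Round 3: Fika vs Isola — 10–13, Isola advances.
Isola survives the agenda.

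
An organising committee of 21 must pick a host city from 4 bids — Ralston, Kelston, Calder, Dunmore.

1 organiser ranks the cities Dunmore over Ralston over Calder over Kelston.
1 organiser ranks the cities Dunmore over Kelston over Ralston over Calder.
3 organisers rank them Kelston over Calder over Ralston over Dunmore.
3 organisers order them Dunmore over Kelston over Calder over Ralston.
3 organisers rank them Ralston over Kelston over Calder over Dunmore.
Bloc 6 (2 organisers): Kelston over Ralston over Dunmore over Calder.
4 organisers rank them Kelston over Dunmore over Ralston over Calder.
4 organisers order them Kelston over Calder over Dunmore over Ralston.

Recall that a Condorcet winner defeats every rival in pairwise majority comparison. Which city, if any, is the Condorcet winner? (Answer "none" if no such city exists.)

Check each pair by majority over 21 ballots:
Ralston–Kelston: Kelston 17–4.
Ralston–Calder: Ralston 11–10.
Ralston vs Dunmore: Ralston preferred on 3+3+2 = 8 ballots; Dunmore wins 13–8.
Kelston vs Calder: 20 for Kelston, 1 for Calder — Kelston by 20–1.
Kelston–Dunmore: Kelston 16–5.
Calder vs Dunmore: Calder preferred on 3+3+4 = 10 ballots; Dunmore wins 11–10.
Kelston beats each of Ralston, Calder, Dunmore — Kelston is the Condorcet winner.

Kelston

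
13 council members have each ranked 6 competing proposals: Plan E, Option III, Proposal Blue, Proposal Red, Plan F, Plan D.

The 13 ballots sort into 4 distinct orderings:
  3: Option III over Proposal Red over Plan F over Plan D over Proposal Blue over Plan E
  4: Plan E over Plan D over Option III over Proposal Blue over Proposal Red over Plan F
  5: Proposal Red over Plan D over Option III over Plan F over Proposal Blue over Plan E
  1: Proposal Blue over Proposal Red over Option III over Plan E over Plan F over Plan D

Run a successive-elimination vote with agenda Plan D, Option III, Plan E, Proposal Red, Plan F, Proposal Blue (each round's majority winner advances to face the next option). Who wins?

Proposal Red

Round 1: Plan D vs Option III — 9–4, Plan D advances.
Round 2: Plan D vs Plan E — 8–5, Plan D advances.
Round 3: Plan D vs Proposal Red — 4–9, Proposal Red advances.
Round 4: Proposal Red vs Plan F — 13–0, Proposal Red advances.
Round 5: Proposal Red vs Proposal Blue — 8–5, Proposal Red advances.
The agenda winner is Proposal Red.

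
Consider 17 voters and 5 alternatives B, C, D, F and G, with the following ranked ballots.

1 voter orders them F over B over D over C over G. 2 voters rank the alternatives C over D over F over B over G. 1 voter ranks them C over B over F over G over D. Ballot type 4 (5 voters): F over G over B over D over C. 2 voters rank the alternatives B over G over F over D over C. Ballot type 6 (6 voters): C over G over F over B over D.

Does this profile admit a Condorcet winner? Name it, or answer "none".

Check each pair by majority over 17 ballots:
B vs C: 1+5+2 = 8 for B, 9 for C — C by 9–8.
B vs D: B is ranked higher on 1+1+5+2+6 = 15 ballots, D on 2. B wins 15–2.
B vs F: 1+2 = 3 for B, 14 for F — F by 14–3.
B vs G: 6 to 11, G.
C vs D: 9 to 8, C.
C vs F: C is ranked higher on 2+1+6 = 9 ballots, F on 8. C wins 9–8.
C vs G: C is ranked higher on 1+2+1+6 = 10 ballots, G on 7. C wins 10–7.
D vs F: 2 to 15, F.
D vs G: D preferred on 1+2 = 3 ballots; G wins 14–3.
F vs G: 1+2+1+5 = 9 for F, 8 for G — F by 9–8.
C wins every pairwise contest, so C is the Condorcet winner.

C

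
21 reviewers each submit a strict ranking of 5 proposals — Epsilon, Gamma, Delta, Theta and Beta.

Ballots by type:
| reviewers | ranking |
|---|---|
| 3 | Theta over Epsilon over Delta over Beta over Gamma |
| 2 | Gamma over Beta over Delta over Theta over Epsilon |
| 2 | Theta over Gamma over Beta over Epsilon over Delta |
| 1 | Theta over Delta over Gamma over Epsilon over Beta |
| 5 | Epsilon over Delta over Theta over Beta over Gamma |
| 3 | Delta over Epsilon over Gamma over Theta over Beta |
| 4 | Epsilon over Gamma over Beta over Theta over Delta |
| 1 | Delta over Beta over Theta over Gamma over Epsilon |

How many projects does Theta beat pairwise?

Theta against each rival (21 reviewers):
Theta vs Epsilon: Epsilon, 12–9.
Theta vs Gamma: Theta preferred on 3+2+1+5+1 = 12 ballots; Theta wins 12–9.
Theta vs Delta: 3+2+1+4 = 10 for Theta, 11 for Delta — Delta by 11–10.
Theta–Beta: Theta 14–7.
Theta beats Gamma, Beta; loses to Epsilon, Delta — 2 pairwise wins.

2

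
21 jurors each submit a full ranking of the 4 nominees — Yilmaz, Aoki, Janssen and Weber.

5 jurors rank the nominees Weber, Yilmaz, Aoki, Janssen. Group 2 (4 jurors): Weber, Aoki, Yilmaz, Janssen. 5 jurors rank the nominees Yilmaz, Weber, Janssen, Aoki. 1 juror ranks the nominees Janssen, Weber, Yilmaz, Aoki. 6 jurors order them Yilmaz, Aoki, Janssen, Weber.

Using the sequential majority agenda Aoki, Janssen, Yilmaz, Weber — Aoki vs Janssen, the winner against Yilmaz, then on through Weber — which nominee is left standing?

Yilmaz

Round 1: Aoki vs Janssen — 15–6, Aoki advances.
Round 2: Aoki vs Yilmaz — 4–17, Yilmaz advances.
Round 3: Yilmaz vs Weber — 11–10, Yilmaz advances.
The agenda winner is Yilmaz.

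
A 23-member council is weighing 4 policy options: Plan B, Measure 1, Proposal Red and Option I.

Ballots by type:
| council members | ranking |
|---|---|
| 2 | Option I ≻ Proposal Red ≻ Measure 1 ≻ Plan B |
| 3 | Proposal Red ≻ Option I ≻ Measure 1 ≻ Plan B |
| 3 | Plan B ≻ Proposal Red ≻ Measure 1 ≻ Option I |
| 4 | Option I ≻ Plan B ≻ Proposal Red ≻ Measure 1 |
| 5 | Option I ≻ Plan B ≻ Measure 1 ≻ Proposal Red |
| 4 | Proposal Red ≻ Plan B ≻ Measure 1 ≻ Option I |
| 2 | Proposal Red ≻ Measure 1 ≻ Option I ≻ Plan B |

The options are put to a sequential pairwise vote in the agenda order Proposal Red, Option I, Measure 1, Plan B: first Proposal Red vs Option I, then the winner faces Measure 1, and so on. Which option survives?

Plan B

Round 1: Proposal Red vs Option I — 12–11, Proposal Red advances.
Round 2: Proposal Red vs Measure 1 — 18–5, Proposal Red advances.
Round 3: Proposal Red vs Plan B — 11–12, Plan B advances.
The agenda winner is Plan B.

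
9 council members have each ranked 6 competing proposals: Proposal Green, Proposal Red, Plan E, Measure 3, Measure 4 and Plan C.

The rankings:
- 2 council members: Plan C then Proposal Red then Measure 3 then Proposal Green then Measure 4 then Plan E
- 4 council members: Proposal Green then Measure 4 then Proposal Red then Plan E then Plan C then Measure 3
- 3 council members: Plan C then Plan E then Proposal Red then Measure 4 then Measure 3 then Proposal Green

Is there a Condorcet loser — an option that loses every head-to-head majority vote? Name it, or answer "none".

Head-to-head results (9 council members):
Proposal Green vs Proposal Red: Proposal Red, 5–4.
Proposal Green vs Plan E: Proposal Green wins 6–3.
Proposal Green vs Measure 3: Proposal Green preferred on 4 ballots; Measure 3 wins 5–4.
Proposal Green vs Measure 4: Proposal Green, 6–3.
Proposal Green–Plan C: Plan C 5–4.
Proposal Red vs Plan E: 2+4 = 6 for Proposal Red, 3 for Plan E — Proposal Red by 6–3.
Proposal Red vs Measure 3: Proposal Red wins 9–0.
Proposal Red vs Measure 4: Proposal Red wins 5–4.
Proposal Red vs Plan C: Proposal Red preferred on 4 ballots; Plan C wins 5–4.
Plan E vs Measure 3: 4+3 = 7 for Plan E, 2 for Measure 3 — Plan E by 7–2.
Plan E vs Measure 4: Measure 4, 6–3.
Plan E vs Plan C: Plan E preferred on 4 ballots; Plan C wins 5–4.
Measure 3 vs Measure 4: Measure 4 wins 7–2.
Measure 3 vs Plan C: 0 to 9, Plan C.
Measure 4 vs Plan C: 4 for Measure 4, 5 for Plan C — Plan C by 5–4.
Each option has at least one pairwise win (Proposal Green beats Plan E; Proposal Red beats Proposal Green; Plan E beats Measure 3; Measure 3 beats Proposal Green; Measure 4 beats Plan E; Plan C beats Proposal Green) — no Condorcet loser.

none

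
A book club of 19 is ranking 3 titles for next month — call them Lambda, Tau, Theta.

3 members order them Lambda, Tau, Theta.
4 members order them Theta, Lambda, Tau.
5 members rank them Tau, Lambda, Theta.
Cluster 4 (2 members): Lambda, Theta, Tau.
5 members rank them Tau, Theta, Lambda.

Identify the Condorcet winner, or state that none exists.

Check each pair by majority over 19 ballots:
Lambda vs Tau: 3+4+2 = 9 for Lambda, 10 for Tau — Tau by 10–9.
Lambda vs Theta: 3+5+2 = 10 for Lambda, 9 for Theta — Lambda by 10–9.
Tau vs Theta: 3+5+5 = 13 for Tau, 6 for Theta — Tau by 13–6.
Tau beats each of Lambda, Theta — Tau is the Condorcet winner.

Tau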